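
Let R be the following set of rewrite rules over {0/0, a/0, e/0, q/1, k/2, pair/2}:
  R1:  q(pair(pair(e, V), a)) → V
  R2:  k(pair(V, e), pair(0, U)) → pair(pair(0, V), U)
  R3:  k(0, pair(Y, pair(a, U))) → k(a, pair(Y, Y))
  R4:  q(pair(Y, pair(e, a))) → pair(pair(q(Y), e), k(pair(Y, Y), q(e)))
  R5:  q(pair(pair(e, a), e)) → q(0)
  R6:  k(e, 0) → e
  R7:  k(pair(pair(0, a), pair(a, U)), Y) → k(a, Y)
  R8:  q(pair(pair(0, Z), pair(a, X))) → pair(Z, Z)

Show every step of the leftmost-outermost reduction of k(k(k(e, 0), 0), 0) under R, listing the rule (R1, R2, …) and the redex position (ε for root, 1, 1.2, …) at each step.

1. k(k(k(e, 0), 0), 0)  →  k(k(e, 0), 0)   [R6 at 1.1]
2. k(k(e, 0), 0)  →  k(e, 0)   [R6 at 1]
3. k(e, 0)  →  e   [R6 at ε]

e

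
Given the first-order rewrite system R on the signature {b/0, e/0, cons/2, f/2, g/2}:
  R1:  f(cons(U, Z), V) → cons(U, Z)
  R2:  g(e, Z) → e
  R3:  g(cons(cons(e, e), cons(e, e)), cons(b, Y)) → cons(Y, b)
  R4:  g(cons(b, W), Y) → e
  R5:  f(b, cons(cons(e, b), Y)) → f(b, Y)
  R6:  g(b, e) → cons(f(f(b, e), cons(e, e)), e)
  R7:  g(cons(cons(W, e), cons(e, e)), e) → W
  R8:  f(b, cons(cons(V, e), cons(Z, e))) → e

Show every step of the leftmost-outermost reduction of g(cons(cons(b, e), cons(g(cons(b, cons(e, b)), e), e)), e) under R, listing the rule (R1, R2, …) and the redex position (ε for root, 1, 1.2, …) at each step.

1. g(cons(cons(b, e), cons(g(cons(b, cons(e, b)), e), e)), e)  →  g(cons(cons(b, e), cons(e, e)), e)   [R4 at 1.2.1]
2. g(cons(cons(b, e), cons(e, e)), e)  →  b   [R7 at ε]

b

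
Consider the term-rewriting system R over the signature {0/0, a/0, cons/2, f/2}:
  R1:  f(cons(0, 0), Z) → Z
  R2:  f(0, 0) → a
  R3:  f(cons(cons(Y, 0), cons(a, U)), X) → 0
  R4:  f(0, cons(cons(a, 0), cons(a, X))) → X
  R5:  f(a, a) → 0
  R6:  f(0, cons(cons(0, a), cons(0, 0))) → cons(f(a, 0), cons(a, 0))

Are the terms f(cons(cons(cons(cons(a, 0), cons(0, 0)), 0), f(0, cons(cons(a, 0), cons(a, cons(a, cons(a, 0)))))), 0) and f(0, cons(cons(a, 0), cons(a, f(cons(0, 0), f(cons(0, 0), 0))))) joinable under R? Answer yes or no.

Reduce t₁ = f(cons(cons(cons(cons(a, 0), cons(0, 0)), 0), f(0, cons(cons(a, 0), cons(a, cons(a, cons(a, 0)))))), 0):
1. f(cons(cons(cons(cons(a, 0), cons(0, 0)), 0), f(0, cons(cons(a, 0), cons(a, cons(a, cons(a, 0)))))), 0)  →  f(cons(cons(cons(cons(a, 0), cons(0, 0)), 0), cons(a, cons(a, 0))), 0)   [R4 at 1.2]
2. f(cons(cons(cons(cons(a, 0), cons(0, 0)), 0), cons(a, cons(a, 0))), 0)  →  0   [R3 at ε]

Reduce t₂ = f(0, cons(cons(a, 0), cons(a, f(cons(0, 0), f(cons(0, 0), 0))))):
1. f(0, cons(cons(a, 0), cons(a, f(cons(0, 0), f(cons(0, 0), 0)))))  →  f(cons(0, 0), f(cons(0, 0), 0))   [R4 at ε]
2. f(cons(0, 0), f(cons(0, 0), 0))  →  f(cons(0, 0), 0)   [R1 at ε]
3. f(cons(0, 0), 0)  →  0   [R1 at ε]

yes — NF(t₁) = 0, NF(t₂) = 0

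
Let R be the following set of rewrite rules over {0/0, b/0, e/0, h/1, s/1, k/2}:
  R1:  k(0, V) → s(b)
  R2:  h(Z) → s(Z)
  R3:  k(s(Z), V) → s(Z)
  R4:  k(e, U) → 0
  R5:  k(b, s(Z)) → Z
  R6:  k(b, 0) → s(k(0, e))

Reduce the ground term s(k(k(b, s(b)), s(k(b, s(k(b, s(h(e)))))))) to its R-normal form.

1. s(k(k(b, s(b)), s(k(b, s(k(b, s(h(e))))))))  →  s(k(b, s(k(b, s(k(b, s(h(e))))))))   [R5 at 1.1]
2. s(k(b, s(k(b, s(k(b, s(h(e))))))))  →  s(k(b, s(k(b, s(h(e))))))   [R5 at 1]
3. s(k(b, s(k(b, s(h(e))))))  →  s(k(b, s(h(e))))   [R5 at 1]
4. s(k(b, s(h(e))))  →  s(h(e))   [R5 at 1]
5. s(h(e))  →  s(s(e))   [R2 at 1]

s(s(e))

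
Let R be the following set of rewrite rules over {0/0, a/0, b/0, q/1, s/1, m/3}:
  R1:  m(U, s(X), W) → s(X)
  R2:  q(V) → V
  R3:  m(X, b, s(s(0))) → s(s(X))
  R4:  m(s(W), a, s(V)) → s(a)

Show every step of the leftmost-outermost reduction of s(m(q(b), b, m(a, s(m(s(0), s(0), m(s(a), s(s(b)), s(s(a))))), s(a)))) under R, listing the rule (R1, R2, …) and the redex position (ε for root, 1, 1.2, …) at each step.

s(s(s(b)))

1. s(m(q(b), b, m(a, s(m(s(0), s(0), m(s(a), s(s(b)), s(s(a))))), s(a))))  →  s(m(b, b, m(a, s(m(s(0), s(0), m(s(a), s(s(b)), s(s(a))))), s(a))))   [R2 at 1.1]
2. s(m(b, b, m(a, s(m(s(0), s(0), m(s(a), s(s(b)), s(s(a))))), s(a))))  →  s(m(b, b, s(m(s(0), s(0), m(s(a), s(s(b)), s(s(a)))))))   [R1 at 1.3]
3. s(m(b, b, s(m(s(0), s(0), m(s(a), s(s(b)), s(s(a)))))))  →  s(m(b, b, s(s(0))))   [R1 at 1.3.1]
4. s(m(b, b, s(s(0))))  →  s(s(s(b)))   [R3 at 1]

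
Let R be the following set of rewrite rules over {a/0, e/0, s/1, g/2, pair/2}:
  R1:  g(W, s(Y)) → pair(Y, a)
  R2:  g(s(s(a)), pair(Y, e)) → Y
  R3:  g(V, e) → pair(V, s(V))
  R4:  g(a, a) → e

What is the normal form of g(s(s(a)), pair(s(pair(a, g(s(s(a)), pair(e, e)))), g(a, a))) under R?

s(pair(a, e))

1. g(s(s(a)), pair(s(pair(a, g(s(s(a)), pair(e, e)))), g(a, a)))  →  g(s(s(a)), pair(s(pair(a, e)), g(a, a)))   [R2 at 2.1.1.2]
2. g(s(s(a)), pair(s(pair(a, e)), g(a, a)))  →  g(s(s(a)), pair(s(pair(a, e)), e))   [R4 at 2.2]
3. g(s(s(a)), pair(s(pair(a, e)), e))  →  s(pair(a, e))   [R2 at ε]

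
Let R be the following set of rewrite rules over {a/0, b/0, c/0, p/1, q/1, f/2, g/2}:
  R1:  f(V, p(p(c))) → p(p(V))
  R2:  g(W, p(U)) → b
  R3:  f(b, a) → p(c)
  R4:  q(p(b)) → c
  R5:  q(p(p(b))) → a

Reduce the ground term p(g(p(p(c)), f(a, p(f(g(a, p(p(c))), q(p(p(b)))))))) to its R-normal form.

1. p(g(p(p(c)), f(a, p(f(g(a, p(p(c))), q(p(p(b))))))))  →  p(g(p(p(c)), f(a, p(f(b, q(p(p(b))))))))   [R2 at 1.2.2.1.1]
2. p(g(p(p(c)), f(a, p(f(b, q(p(p(b))))))))  →  p(g(p(p(c)), f(a, p(f(b, a)))))   [R5 at 1.2.2.1.2]
3. p(g(p(p(c)), f(a, p(f(b, a)))))  →  p(g(p(p(c)), f(a, p(p(c)))))   [R3 at 1.2.2.1]
4. p(g(p(p(c)), f(a, p(p(c)))))  →  p(g(p(p(c)), p(p(a))))   [R1 at 1.2]
5. p(g(p(p(c)), p(p(a))))  →  p(b)   [R2 at 1]

p(b)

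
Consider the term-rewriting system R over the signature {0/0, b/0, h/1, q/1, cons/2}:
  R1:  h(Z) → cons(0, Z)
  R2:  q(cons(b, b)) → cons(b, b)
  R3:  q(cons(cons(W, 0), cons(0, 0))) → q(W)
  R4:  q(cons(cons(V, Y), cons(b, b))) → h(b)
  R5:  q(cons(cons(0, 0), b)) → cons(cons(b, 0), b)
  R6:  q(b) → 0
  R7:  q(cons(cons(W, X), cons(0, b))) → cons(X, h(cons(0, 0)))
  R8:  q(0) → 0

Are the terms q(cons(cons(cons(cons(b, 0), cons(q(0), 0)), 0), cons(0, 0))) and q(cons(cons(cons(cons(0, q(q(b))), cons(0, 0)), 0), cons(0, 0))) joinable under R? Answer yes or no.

yes — NF(t₁) = 0, NF(t₂) = 0

Reduce t₁ = q(cons(cons(cons(cons(b, 0), cons(q(0), 0)), 0), cons(0, 0))):
1. q(cons(cons(cons(cons(b, 0), cons(q(0), 0)), 0), cons(0, 0)))  →  q(cons(cons(b, 0), cons(q(0), 0)))   [R3 at ε]
2. q(cons(cons(b, 0), cons(q(0), 0)))  →  q(cons(cons(b, 0), cons(0, 0)))   [R8 at 1.2.1]
3. q(cons(cons(b, 0), cons(0, 0)))  →  q(b)   [R3 at ε]
4. q(b)  →  0   [R6 at ε]

Reduce t₂ = q(cons(cons(cons(cons(0, q(q(b))), cons(0, 0)), 0), cons(0, 0))):
1. q(cons(cons(cons(cons(0, q(q(b))), cons(0, 0)), 0), cons(0, 0)))  →  q(cons(cons(0, q(q(b))), cons(0, 0)))   [R3 at ε]
2. q(cons(cons(0, q(q(b))), cons(0, 0)))  →  q(cons(cons(0, q(0)), cons(0, 0)))   [R6 at 1.1.2.1]
3. q(cons(cons(0, q(0)), cons(0, 0)))  →  q(cons(cons(0, 0), cons(0, 0)))   [R8 at 1.1.2]
4. q(cons(cons(0, 0), cons(0, 0)))  →  q(0)   [R3 at ε]
5. q(0)  →  0   [R8 at ε]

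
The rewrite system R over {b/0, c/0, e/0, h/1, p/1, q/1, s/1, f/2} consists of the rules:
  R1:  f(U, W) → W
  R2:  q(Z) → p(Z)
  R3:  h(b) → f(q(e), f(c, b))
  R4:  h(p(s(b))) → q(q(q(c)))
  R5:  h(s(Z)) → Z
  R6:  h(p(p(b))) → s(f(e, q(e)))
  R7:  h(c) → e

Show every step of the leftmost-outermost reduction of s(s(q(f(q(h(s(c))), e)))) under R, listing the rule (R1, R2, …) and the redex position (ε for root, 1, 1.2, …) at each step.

1. s(s(q(f(q(h(s(c))), e))))  →  s(s(p(f(q(h(s(c))), e))))   [R2 at 1.1]
2. s(s(p(f(q(h(s(c))), e))))  →  s(s(p(e)))   [R1 at 1.1.1]

s(s(p(e)))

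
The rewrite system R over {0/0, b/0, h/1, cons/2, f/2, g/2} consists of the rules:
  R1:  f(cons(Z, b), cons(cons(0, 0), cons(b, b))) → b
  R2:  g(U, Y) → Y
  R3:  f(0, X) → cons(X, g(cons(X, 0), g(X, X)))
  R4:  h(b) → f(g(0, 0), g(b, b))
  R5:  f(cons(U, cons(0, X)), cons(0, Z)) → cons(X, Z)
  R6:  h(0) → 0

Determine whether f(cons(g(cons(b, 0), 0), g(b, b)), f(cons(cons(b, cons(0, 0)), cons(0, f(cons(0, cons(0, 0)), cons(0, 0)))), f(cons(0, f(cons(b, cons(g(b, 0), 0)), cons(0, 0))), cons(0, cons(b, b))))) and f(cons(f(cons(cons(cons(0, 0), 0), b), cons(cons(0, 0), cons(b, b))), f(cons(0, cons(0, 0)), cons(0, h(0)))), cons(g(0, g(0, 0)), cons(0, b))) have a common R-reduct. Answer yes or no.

Reduce t₁ = f(cons(g(cons(b, 0), 0), g(b, b)), f(cons(cons(b, cons(0, 0)), cons(0, f(cons(0, cons(0, 0)), cons(0, 0)))), f(cons(0, f(cons(b, cons(g(b, 0), 0)), cons(0, 0))), cons(0, cons(b, b))))):
1. f(cons(g(cons(b, 0), 0), g(b, b)), f(cons(cons(b, cons(0, 0)), cons(0, f(cons(0, cons(0, 0)), cons(0, 0)))), f(cons(0, f(cons(b, cons(g(b, 0), 0)), cons(0, 0))), cons(0, cons(b, b)))))  →  f(cons(0, g(b, b)), f(cons(cons(b, cons(0, 0)), cons(0, f(cons(0, cons(0, 0)), cons(0, 0)))), f(cons(0, f(cons(b, cons(g(b, 0), 0)), cons(0, 0))), cons(0, cons(b, b)))))   [R2 at 1.1]
2. f(cons(0, g(b, b)), f(cons(cons(b, cons(0, 0)), cons(0, f(cons(0, cons(0, 0)), cons(0, 0)))), f(cons(0, f(cons(b, cons(g(b, 0), 0)), cons(0, 0))), cons(0, cons(b, b)))))  →  f(cons(0, b), f(cons(cons(b, cons(0, 0)), cons(0, f(cons(0, cons(0, 0)), cons(0, 0)))), f(cons(0, f(cons(b, cons(g(b, 0), 0)), cons(0, 0))), cons(0, cons(b, b)))))   [R2 at 1.2]
3. f(cons(0, b), f(cons(cons(b, cons(0, 0)), cons(0, f(cons(0, cons(0, 0)), cons(0, 0)))), f(cons(0, f(cons(b, cons(g(b, 0), 0)), cons(0, 0))), cons(0, cons(b, b)))))  →  f(cons(0, b), f(cons(cons(b, cons(0, 0)), cons(0, cons(0, 0))), f(cons(0, f(cons(b, cons(g(b, 0), 0)), cons(0, 0))), cons(0, cons(b, b)))))   [R5 at 2.1.2.2]
4. f(cons(0, b), f(cons(cons(b, cons(0, 0)), cons(0, cons(0, 0))), f(cons(0, f(cons(b, cons(g(b, 0), 0)), cons(0, 0))), cons(0, cons(b, b)))))  →  f(cons(0, b), f(cons(cons(b, cons(0, 0)), cons(0, cons(0, 0))), f(cons(0, f(cons(b, cons(0, 0)), cons(0, 0))), cons(0, cons(b, b)))))   [R2 at 2.2.1.2.1.2.1]
5. f(cons(0, b), f(cons(cons(b, cons(0, 0)), cons(0, cons(0, 0))), f(cons(0, f(cons(b, cons(0, 0)), cons(0, 0))), cons(0, cons(b, b)))))  →  f(cons(0, b), f(cons(cons(b, cons(0, 0)), cons(0, cons(0, 0))), f(cons(0, cons(0, 0)), cons(0, cons(b, b)))))   [R5 at 2.2.1.2]
6. f(cons(0, b), f(cons(cons(b, cons(0, 0)), cons(0, cons(0, 0))), f(cons(0, cons(0, 0)), cons(0, cons(b, b)))))  →  f(cons(0, b), f(cons(cons(b, cons(0, 0)), cons(0, cons(0, 0))), cons(0, cons(b, b))))   [R5 at 2.2]
7. f(cons(0, b), f(cons(cons(b, cons(0, 0)), cons(0, cons(0, 0))), cons(0, cons(b, b))))  →  f(cons(0, b), cons(cons(0, 0), cons(b, b)))   [R5 at 2]
8. f(cons(0, b), cons(cons(0, 0), cons(b, b)))  →  b   [R1 at ε]

Reduce t₂ = f(cons(f(cons(cons(cons(0, 0), 0), b), cons(cons(0, 0), cons(b, b))), f(cons(0, cons(0, 0)), cons(0, h(0)))), cons(g(0, g(0, 0)), cons(0, b))):
1. f(cons(f(cons(cons(cons(0, 0), 0), b), cons(cons(0, 0), cons(b, b))), f(cons(0, cons(0, 0)), cons(0, h(0)))), cons(g(0, g(0, 0)), cons(0, b)))  →  f(cons(b, f(cons(0, cons(0, 0)), cons(0, h(0)))), cons(g(0, g(0, 0)), cons(0, b)))   [R1 at 1.1]
2. f(cons(b, f(cons(0, cons(0, 0)), cons(0, h(0)))), cons(g(0, g(0, 0)), cons(0, b)))  →  f(cons(b, cons(0, h(0))), cons(g(0, g(0, 0)), cons(0, b)))   [R5 at 1.2]
3. f(cons(b, cons(0, h(0))), cons(g(0, g(0, 0)), cons(0, b)))  →  f(cons(b, cons(0, 0)), cons(g(0, g(0, 0)), cons(0, b)))   [R6 at 1.2.2]
4. f(cons(b, cons(0, 0)), cons(g(0, g(0, 0)), cons(0, b)))  →  f(cons(b, cons(0, 0)), cons(g(0, 0), cons(0, b)))   [R2 at 2.1]
5. f(cons(b, cons(0, 0)), cons(g(0, 0), cons(0, b)))  →  f(cons(b, cons(0, 0)), cons(0, cons(0, b)))   [R2 at 2.1]
6. f(cons(b, cons(0, 0)), cons(0, cons(0, b)))  →  cons(0, cons(0, b))   [R5 at ε]

no — NF(t₁) = b, NF(t₂) = cons(0, cons(0, b))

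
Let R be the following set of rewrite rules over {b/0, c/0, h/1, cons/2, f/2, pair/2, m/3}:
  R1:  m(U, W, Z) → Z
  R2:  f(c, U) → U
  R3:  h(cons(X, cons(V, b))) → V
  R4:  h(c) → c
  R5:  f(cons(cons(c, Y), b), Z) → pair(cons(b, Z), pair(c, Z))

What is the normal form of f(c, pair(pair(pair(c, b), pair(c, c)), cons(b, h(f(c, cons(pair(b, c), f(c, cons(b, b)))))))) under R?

pair(pair(pair(c, b), pair(c, c)), cons(b, b))

1. f(c, pair(pair(pair(c, b), pair(c, c)), cons(b, h(f(c, cons(pair(b, c), f(c, cons(b, b))))))))  →  pair(pair(pair(c, b), pair(c, c)), cons(b, h(f(c, cons(pair(b, c), f(c, cons(b, b)))))))   [R2 at ε]
2. pair(pair(pair(c, b), pair(c, c)), cons(b, h(f(c, cons(pair(b, c), f(c, cons(b, b)))))))  →  pair(pair(pair(c, b), pair(c, c)), cons(b, h(cons(pair(b, c), f(c, cons(b, b))))))   [R2 at 2.2.1]
3. pair(pair(pair(c, b), pair(c, c)), cons(b, h(cons(pair(b, c), f(c, cons(b, b))))))  →  pair(pair(pair(c, b), pair(c, c)), cons(b, h(cons(pair(b, c), cons(b, b)))))   [R2 at 2.2.1.2]
4. pair(pair(pair(c, b), pair(c, c)), cons(b, h(cons(pair(b, c), cons(b, b)))))  →  pair(pair(pair(c, b), pair(c, c)), cons(b, b))   [R3 at 2.2]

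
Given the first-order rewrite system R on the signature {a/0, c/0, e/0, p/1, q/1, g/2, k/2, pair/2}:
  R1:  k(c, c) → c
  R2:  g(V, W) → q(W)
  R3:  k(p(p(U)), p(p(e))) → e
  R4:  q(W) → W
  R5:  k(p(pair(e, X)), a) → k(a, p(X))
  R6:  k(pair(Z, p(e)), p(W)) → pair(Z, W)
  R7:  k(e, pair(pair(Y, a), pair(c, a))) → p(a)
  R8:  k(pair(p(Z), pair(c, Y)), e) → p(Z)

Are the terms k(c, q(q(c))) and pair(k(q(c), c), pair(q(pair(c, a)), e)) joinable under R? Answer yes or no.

no — NF(t₁) = c, NF(t₂) = pair(c, pair(pair(c, a), e))

Reduce t₁ = k(c, q(q(c))):
1. k(c, q(q(c)))  →  k(c, q(c))   [R4 at 2]
2. k(c, q(c))  →  k(c, c)   [R4 at 2]
3. k(c, c)  →  c   [R1 at ε]

Reduce t₂ = pair(k(q(c), c), pair(q(pair(c, a)), e)):
1. pair(k(q(c), c), pair(q(pair(c, a)), e))  →  pair(k(c, c), pair(q(pair(c, a)), e))   [R4 at 1.1]
2. pair(k(c, c), pair(q(pair(c, a)), e))  →  pair(c, pair(q(pair(c, a)), e))   [R1 at 1]
3. pair(c, pair(q(pair(c, a)), e))  →  pair(c, pair(pair(c, a), e))   [R4 at 2.1]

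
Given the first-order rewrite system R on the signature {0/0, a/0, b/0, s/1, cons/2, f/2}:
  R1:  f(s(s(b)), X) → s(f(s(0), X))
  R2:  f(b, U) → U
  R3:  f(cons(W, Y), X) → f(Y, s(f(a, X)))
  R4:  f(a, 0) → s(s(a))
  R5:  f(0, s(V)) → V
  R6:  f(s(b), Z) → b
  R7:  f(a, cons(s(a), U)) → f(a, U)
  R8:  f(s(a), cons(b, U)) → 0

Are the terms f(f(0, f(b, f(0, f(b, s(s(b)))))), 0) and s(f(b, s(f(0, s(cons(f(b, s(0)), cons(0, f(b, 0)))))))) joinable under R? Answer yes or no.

no — NF(t₁) = 0, NF(t₂) = s(s(cons(s(0), cons(0, 0))))

Reduce t₁ = f(f(0, f(b, f(0, f(b, s(s(b)))))), 0):
1. f(f(0, f(b, f(0, f(b, s(s(b)))))), 0)  →  f(f(0, f(0, f(b, s(s(b))))), 0)   [R2 at 1.2]
2. f(f(0, f(0, f(b, s(s(b))))), 0)  →  f(f(0, f(0, s(s(b)))), 0)   [R2 at 1.2.2]
3. f(f(0, f(0, s(s(b)))), 0)  →  f(f(0, s(b)), 0)   [R5 at 1.2]
4. f(f(0, s(b)), 0)  →  f(b, 0)   [R5 at 1]
5. f(b, 0)  →  0   [R2 at ε]

Reduce t₂ = s(f(b, s(f(0, s(cons(f(b, s(0)), cons(0, f(b, 0)))))))):
1. s(f(b, s(f(0, s(cons(f(b, s(0)), cons(0, f(b, 0))))))))  →  s(s(f(0, s(cons(f(b, s(0)), cons(0, f(b, 0)))))))   [R2 at 1]
2. s(s(f(0, s(cons(f(b, s(0)), cons(0, f(b, 0)))))))  →  s(s(cons(f(b, s(0)), cons(0, f(b, 0)))))   [R5 at 1.1]
3. s(s(cons(f(b, s(0)), cons(0, f(b, 0)))))  →  s(s(cons(s(0), cons(0, f(b, 0)))))   [R2 at 1.1.1]
4. s(s(cons(s(0), cons(0, f(b, 0)))))  →  s(s(cons(s(0), cons(0, 0))))   [R2 at 1.1.2.2]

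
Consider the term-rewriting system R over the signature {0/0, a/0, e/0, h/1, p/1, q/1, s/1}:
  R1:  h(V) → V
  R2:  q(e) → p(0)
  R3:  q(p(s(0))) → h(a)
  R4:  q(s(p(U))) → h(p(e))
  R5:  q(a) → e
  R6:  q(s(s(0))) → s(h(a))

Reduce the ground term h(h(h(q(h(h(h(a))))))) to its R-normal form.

e

1. h(h(h(q(h(h(h(a)))))))  →  h(h(q(h(h(h(a))))))   [R1 at ε]
2. h(h(q(h(h(h(a))))))  →  h(q(h(h(h(a)))))   [R1 at ε]
3. h(q(h(h(h(a)))))  →  q(h(h(h(a))))   [R1 at ε]
4. q(h(h(h(a))))  →  q(h(h(a)))   [R1 at 1]
5. q(h(h(a)))  →  q(h(a))   [R1 at 1]
6. q(h(a))  →  q(a)   [R1 at 1]
7. q(a)  →  e   [R5 at ε]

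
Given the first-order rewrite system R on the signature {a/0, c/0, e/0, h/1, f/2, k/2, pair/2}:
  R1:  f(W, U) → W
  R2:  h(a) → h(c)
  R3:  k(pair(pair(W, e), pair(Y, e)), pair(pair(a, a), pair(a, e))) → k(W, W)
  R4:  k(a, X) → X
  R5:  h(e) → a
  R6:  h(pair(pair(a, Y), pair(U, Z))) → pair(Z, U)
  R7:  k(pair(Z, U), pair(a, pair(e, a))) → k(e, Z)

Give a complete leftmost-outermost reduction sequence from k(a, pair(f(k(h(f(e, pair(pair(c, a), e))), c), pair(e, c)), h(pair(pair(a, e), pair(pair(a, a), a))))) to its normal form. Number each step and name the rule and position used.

1. k(a, pair(f(k(h(f(e, pair(pair(c, a), e))), c), pair(e, c)), h(pair(pair(a, e), pair(pair(a, a), a)))))  →  pair(f(k(h(f(e, pair(pair(c, a), e))), c), pair(e, c)), h(pair(pair(a, e), pair(pair(a, a), a))))   [R4 at ε]
2. pair(f(k(h(f(e, pair(pair(c, a), e))), c), pair(e, c)), h(pair(pair(a, e), pair(pair(a, a), a))))  →  pair(k(h(f(e, pair(pair(c, a), e))), c), h(pair(pair(a, e), pair(pair(a, a), a))))   [R1 at 1]
3. pair(k(h(f(e, pair(pair(c, a), e))), c), h(pair(pair(a, e), pair(pair(a, a), a))))  →  pair(k(h(e), c), h(pair(pair(a, e), pair(pair(a, a), a))))   [R1 at 1.1.1]
4. pair(k(h(e), c), h(pair(pair(a, e), pair(pair(a, a), a))))  →  pair(k(a, c), h(pair(pair(a, e), pair(pair(a, a), a))))   [R5 at 1.1]
5. pair(k(a, c), h(pair(pair(a, e), pair(pair(a, a), a))))  →  pair(c, h(pair(pair(a, e), pair(pair(a, a), a))))   [R4 at 1]
6. pair(c, h(pair(pair(a, e), pair(pair(a, a), a))))  →  pair(c, pair(a, pair(a, a)))   [R6 at 2]

pair(c, pair(a, pair(a, a)))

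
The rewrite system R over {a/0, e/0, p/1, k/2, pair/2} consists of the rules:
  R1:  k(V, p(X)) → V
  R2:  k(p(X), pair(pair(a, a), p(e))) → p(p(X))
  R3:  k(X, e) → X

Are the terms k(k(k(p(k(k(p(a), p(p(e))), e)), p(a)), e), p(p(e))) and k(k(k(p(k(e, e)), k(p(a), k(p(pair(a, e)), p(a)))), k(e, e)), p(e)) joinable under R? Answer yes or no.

Reduce t₁ = k(k(k(p(k(k(p(a), p(p(e))), e)), p(a)), e), p(p(e))):
1. k(k(k(p(k(k(p(a), p(p(e))), e)), p(a)), e), p(p(e)))  →  k(k(p(k(k(p(a), p(p(e))), e)), p(a)), e)   [R1 at ε]
2. k(k(p(k(k(p(a), p(p(e))), e)), p(a)), e)  →  k(p(k(k(p(a), p(p(e))), e)), p(a))   [R3 at ε]
3. k(p(k(k(p(a), p(p(e))), e)), p(a))  →  p(k(k(p(a), p(p(e))), e))   [R1 at ε]
4. p(k(k(p(a), p(p(e))), e))  →  p(k(p(a), p(p(e))))   [R3 at 1]
5. p(k(p(a), p(p(e))))  →  p(p(a))   [R1 at 1]

Reduce t₂ = k(k(k(p(k(e, e)), k(p(a), k(p(pair(a, e)), p(a)))), k(e, e)), p(e)):
1. k(k(k(p(k(e, e)), k(p(a), k(p(pair(a, e)), p(a)))), k(e, e)), p(e))  →  k(k(p(k(e, e)), k(p(a), k(p(pair(a, e)), p(a)))), k(e, e))   [R1 at ε]
2. k(k(p(k(e, e)), k(p(a), k(p(pair(a, e)), p(a)))), k(e, e))  →  k(k(p(e), k(p(a), k(p(pair(a, e)), p(a)))), k(e, e))   [R3 at 1.1.1]
3. k(k(p(e), k(p(a), k(p(pair(a, e)), p(a)))), k(e, e))  →  k(k(p(e), k(p(a), p(pair(a, e)))), k(e, e))   [R1 at 1.2.2]
4. k(k(p(e), k(p(a), p(pair(a, e)))), k(e, e))  →  k(k(p(e), p(a)), k(e, e))   [R1 at 1.2]
5. k(k(p(e), p(a)), k(e, e))  →  k(p(e), k(e, e))   [R1 at 1]
6. k(p(e), k(e, e))  →  k(p(e), e)   [R3 at 2]
7. k(p(e), e)  →  p(e)   [R3 at ε]

no — NF(t₁) = p(p(a)), NF(t₂) = p(e)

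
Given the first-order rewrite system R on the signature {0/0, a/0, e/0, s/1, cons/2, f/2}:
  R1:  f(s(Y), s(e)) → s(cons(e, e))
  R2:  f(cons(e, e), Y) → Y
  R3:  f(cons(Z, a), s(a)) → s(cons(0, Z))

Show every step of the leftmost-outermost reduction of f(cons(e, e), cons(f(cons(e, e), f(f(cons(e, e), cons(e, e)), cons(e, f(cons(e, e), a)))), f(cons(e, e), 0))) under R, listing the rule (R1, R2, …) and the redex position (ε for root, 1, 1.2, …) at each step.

cons(cons(e, a), 0)

1. f(cons(e, e), cons(f(cons(e, e), f(f(cons(e, e), cons(e, e)), cons(e, f(cons(e, e), a)))), f(cons(e, e), 0)))  →  cons(f(cons(e, e), f(f(cons(e, e), cons(e, e)), cons(e, f(cons(e, e), a)))), f(cons(e, e), 0))   [R2 at ε]
2. cons(f(cons(e, e), f(f(cons(e, e), cons(e, e)), cons(e, f(cons(e, e), a)))), f(cons(e, e), 0))  →  cons(f(f(cons(e, e), cons(e, e)), cons(e, f(cons(e, e), a))), f(cons(e, e), 0))   [R2 at 1]
3. cons(f(f(cons(e, e), cons(e, e)), cons(e, f(cons(e, e), a))), f(cons(e, e), 0))  →  cons(f(cons(e, e), cons(e, f(cons(e, e), a))), f(cons(e, e), 0))   [R2 at 1.1]
4. cons(f(cons(e, e), cons(e, f(cons(e, e), a))), f(cons(e, e), 0))  →  cons(cons(e, f(cons(e, e), a)), f(cons(e, e), 0))   [R2 at 1]
5. cons(cons(e, f(cons(e, e), a)), f(cons(e, e), 0))  →  cons(cons(e, a), f(cons(e, e), 0))   [R2 at 1.2]
6. cons(cons(e, a), f(cons(e, e), 0))  →  cons(cons(e, a), 0)   [R2 at 2]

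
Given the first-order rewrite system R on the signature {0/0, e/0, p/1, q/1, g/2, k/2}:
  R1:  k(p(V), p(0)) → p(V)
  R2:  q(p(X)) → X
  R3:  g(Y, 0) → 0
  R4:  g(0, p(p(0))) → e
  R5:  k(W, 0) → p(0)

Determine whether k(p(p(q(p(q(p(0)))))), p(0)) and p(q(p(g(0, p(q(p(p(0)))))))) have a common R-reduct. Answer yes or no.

no — NF(t₁) = p(p(0)), NF(t₂) = p(e)

Reduce t₁ = k(p(p(q(p(q(p(0)))))), p(0)):
1. k(p(p(q(p(q(p(0)))))), p(0))  →  p(p(q(p(q(p(0))))))   [R1 at ε]
2. p(p(q(p(q(p(0))))))  →  p(p(q(p(0))))   [R2 at 1.1]
3. p(p(q(p(0))))  →  p(p(0))   [R2 at 1.1]

Reduce t₂ = p(q(p(g(0, p(q(p(p(0)))))))):
1. p(q(p(g(0, p(q(p(p(0))))))))  →  p(g(0, p(q(p(p(0))))))   [R2 at 1]
2. p(g(0, p(q(p(p(0))))))  →  p(g(0, p(p(0))))   [R2 at 1.2.1]
3. p(g(0, p(p(0))))  →  p(e)   [R4 at 1]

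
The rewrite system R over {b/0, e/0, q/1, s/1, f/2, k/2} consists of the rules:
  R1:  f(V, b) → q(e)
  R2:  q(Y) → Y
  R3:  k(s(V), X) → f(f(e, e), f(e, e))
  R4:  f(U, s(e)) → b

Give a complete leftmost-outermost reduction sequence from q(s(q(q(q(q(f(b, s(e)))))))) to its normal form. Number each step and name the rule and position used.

1. q(s(q(q(q(q(f(b, s(e))))))))  →  s(q(q(q(q(f(b, s(e)))))))   [R2 at ε]
2. s(q(q(q(q(f(b, s(e)))))))  →  s(q(q(q(f(b, s(e))))))   [R2 at 1]
3. s(q(q(q(f(b, s(e))))))  →  s(q(q(f(b, s(e)))))   [R2 at 1]
4. s(q(q(f(b, s(e)))))  →  s(q(f(b, s(e))))   [R2 at 1]
5. s(q(f(b, s(e))))  →  s(f(b, s(e)))   [R2 at 1]
6. s(f(b, s(e)))  →  s(b)   [R4 at 1]

s(b)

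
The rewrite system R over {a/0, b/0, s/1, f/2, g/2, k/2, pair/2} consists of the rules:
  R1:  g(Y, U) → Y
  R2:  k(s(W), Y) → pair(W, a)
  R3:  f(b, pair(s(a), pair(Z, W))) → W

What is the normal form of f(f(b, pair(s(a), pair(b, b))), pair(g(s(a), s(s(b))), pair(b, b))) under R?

1. f(f(b, pair(s(a), pair(b, b))), pair(g(s(a), s(s(b))), pair(b, b)))  →  f(b, pair(g(s(a), s(s(b))), pair(b, b)))   [R3 at 1]
2. f(b, pair(g(s(a), s(s(b))), pair(b, b)))  →  f(b, pair(s(a), pair(b, b)))   [R1 at 2.1]
3. f(b, pair(s(a), pair(b, b)))  →  b   [R3 at ε]

b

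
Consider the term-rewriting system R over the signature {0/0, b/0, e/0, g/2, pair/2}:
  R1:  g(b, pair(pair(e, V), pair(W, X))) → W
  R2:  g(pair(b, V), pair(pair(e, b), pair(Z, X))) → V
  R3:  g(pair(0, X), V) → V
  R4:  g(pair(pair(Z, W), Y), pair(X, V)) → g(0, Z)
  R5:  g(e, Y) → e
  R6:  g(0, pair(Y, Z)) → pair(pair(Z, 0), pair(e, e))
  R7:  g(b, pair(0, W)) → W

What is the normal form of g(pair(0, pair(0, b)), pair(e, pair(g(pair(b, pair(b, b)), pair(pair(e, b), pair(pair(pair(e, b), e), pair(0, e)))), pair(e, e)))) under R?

1. g(pair(0, pair(0, b)), pair(e, pair(g(pair(b, pair(b, b)), pair(pair(e, b), pair(pair(pair(e, b), e), pair(0, e)))), pair(e, e))))  →  pair(e, pair(g(pair(b, pair(b, b)), pair(pair(e, b), pair(pair(pair(e, b), e), pair(0, e)))), pair(e, e)))   [R3 at ε]
2. pair(e, pair(g(pair(b, pair(b, b)), pair(pair(e, b), pair(pair(pair(e, b), e), pair(0, e)))), pair(e, e)))  →  pair(e, pair(pair(b, b), pair(e, e)))   [R2 at 2.1]

pair(e, pair(pair(b, b), pair(e, e)))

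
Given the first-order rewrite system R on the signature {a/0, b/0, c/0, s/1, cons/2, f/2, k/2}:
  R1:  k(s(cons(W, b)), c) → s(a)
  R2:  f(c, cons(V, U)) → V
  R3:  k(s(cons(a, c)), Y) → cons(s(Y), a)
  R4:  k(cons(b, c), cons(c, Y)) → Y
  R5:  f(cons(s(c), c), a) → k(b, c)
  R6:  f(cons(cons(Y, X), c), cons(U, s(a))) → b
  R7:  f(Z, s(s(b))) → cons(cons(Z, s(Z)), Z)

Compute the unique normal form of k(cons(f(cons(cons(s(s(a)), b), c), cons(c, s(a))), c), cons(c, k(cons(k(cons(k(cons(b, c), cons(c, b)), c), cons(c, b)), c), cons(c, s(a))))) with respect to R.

s(a)

1. k(cons(f(cons(cons(s(s(a)), b), c), cons(c, s(a))), c), cons(c, k(cons(k(cons(k(cons(b, c), cons(c, b)), c), cons(c, b)), c), cons(c, s(a)))))  →  k(cons(b, c), cons(c, k(cons(k(cons(k(cons(b, c), cons(c, b)), c), cons(c, b)), c), cons(c, s(a)))))   [R6 at 1.1]
2. k(cons(b, c), cons(c, k(cons(k(cons(k(cons(b, c), cons(c, b)), c), cons(c, b)), c), cons(c, s(a)))))  →  k(cons(k(cons(k(cons(b, c), cons(c, b)), c), cons(c, b)), c), cons(c, s(a)))   [R4 at ε]
3. k(cons(k(cons(k(cons(b, c), cons(c, b)), c), cons(c, b)), c), cons(c, s(a)))  →  k(cons(k(cons(b, c), cons(c, b)), c), cons(c, s(a)))   [R4 at 1.1.1.1]
4. k(cons(k(cons(b, c), cons(c, b)), c), cons(c, s(a)))  →  k(cons(b, c), cons(c, s(a)))   [R4 at 1.1]
5. k(cons(b, c), cons(c, s(a)))  →  s(a)   [R4 at ε]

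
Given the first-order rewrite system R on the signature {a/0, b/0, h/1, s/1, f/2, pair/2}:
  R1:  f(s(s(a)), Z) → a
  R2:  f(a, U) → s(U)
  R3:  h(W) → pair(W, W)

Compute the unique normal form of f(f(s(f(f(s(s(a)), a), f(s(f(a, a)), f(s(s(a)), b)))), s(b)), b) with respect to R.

s(b)

1. f(f(s(f(f(s(s(a)), a), f(s(f(a, a)), f(s(s(a)), b)))), s(b)), b)  →  f(f(s(f(a, f(s(f(a, a)), f(s(s(a)), b)))), s(b)), b)   [R1 at 1.1.1.1]
2. f(f(s(f(a, f(s(f(a, a)), f(s(s(a)), b)))), s(b)), b)  →  f(f(s(s(f(s(f(a, a)), f(s(s(a)), b)))), s(b)), b)   [R2 at 1.1.1]
3. f(f(s(s(f(s(f(a, a)), f(s(s(a)), b)))), s(b)), b)  →  f(f(s(s(f(s(s(a)), f(s(s(a)), b)))), s(b)), b)   [R2 at 1.1.1.1.1.1]
4. f(f(s(s(f(s(s(a)), f(s(s(a)), b)))), s(b)), b)  →  f(f(s(s(a)), s(b)), b)   [R1 at 1.1.1.1]
5. f(f(s(s(a)), s(b)), b)  →  f(a, b)   [R1 at 1]
6. f(a, b)  →  s(b)   [R2 at ε]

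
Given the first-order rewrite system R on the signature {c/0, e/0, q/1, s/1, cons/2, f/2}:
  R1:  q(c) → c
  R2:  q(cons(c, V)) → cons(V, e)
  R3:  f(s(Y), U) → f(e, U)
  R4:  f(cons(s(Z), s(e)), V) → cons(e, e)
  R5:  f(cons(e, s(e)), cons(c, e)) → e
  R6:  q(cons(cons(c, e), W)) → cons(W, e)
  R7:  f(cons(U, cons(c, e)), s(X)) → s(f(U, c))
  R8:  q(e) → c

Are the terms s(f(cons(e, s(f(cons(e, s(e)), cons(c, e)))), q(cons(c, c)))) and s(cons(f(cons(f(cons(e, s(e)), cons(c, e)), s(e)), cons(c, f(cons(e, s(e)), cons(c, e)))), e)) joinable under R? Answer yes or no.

Reduce t₁ = s(f(cons(e, s(f(cons(e, s(e)), cons(c, e)))), q(cons(c, c)))):
1. s(f(cons(e, s(f(cons(e, s(e)), cons(c, e)))), q(cons(c, c))))  →  s(f(cons(e, s(e)), q(cons(c, c))))   [R5 at 1.1.2.1]
2. s(f(cons(e, s(e)), q(cons(c, c))))  →  s(f(cons(e, s(e)), cons(c, e)))   [R2 at 1.2]
3. s(f(cons(e, s(e)), cons(c, e)))  →  s(e)   [R5 at 1]

Reduce t₂ = s(cons(f(cons(f(cons(e, s(e)), cons(c, e)), s(e)), cons(c, f(cons(e, s(e)), cons(c, e)))), e)):
1. s(cons(f(cons(f(cons(e, s(e)), cons(c, e)), s(e)), cons(c, f(cons(e, s(e)), cons(c, e)))), e))  →  s(cons(f(cons(e, s(e)), cons(c, f(cons(e, s(e)), cons(c, e)))), e))   [R5 at 1.1.1.1]
2. s(cons(f(cons(e, s(e)), cons(c, f(cons(e, s(e)), cons(c, e)))), e))  →  s(cons(f(cons(e, s(e)), cons(c, e)), e))   [R5 at 1.1.2.2]
3. s(cons(f(cons(e, s(e)), cons(c, e)), e))  →  s(cons(e, e))   [R5 at 1.1]

no — NF(t₁) = s(e), NF(t₂) = s(cons(e, e))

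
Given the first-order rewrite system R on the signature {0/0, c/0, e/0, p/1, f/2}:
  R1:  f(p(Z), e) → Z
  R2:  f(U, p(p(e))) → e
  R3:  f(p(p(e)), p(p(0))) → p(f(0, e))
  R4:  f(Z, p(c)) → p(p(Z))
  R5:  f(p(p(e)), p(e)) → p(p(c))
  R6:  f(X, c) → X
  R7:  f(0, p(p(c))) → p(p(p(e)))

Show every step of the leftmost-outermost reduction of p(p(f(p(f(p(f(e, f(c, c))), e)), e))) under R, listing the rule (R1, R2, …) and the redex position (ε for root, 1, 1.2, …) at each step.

p(p(e))

1. p(p(f(p(f(p(f(e, f(c, c))), e)), e)))  →  p(p(f(p(f(e, f(c, c))), e)))   [R1 at 1.1]
2. p(p(f(p(f(e, f(c, c))), e)))  →  p(p(f(e, f(c, c))))   [R1 at 1.1]
3. p(p(f(e, f(c, c))))  →  p(p(f(e, c)))   [R6 at 1.1.2]
4. p(p(f(e, c)))  →  p(p(e))   [R6 at 1.1]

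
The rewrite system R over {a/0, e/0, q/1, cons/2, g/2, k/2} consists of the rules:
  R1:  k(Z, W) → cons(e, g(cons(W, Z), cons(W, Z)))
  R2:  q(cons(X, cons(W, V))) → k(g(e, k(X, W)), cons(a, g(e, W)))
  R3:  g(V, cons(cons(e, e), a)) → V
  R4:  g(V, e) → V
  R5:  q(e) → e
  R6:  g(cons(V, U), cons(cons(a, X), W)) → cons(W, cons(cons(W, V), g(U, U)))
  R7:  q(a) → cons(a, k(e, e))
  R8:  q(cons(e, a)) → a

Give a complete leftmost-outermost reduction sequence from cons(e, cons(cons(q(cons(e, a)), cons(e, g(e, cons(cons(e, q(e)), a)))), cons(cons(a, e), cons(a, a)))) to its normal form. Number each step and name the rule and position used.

1. cons(e, cons(cons(q(cons(e, a)), cons(e, g(e, cons(cons(e, q(e)), a)))), cons(cons(a, e), cons(a, a))))  →  cons(e, cons(cons(a, cons(e, g(e, cons(cons(e, q(e)), a)))), cons(cons(a, e), cons(a, a))))   [R8 at 2.1.1]
2. cons(e, cons(cons(a, cons(e, g(e, cons(cons(e, q(e)), a)))), cons(cons(a, e), cons(a, a))))  →  cons(e, cons(cons(a, cons(e, g(e, cons(cons(e, e), a)))), cons(cons(a, e), cons(a, a))))   [R5 at 2.1.2.2.2.1.2]
3. cons(e, cons(cons(a, cons(e, g(e, cons(cons(e, e), a)))), cons(cons(a, e), cons(a, a))))  →  cons(e, cons(cons(a, cons(e, e)), cons(cons(a, e), cons(a, a))))   [R3 at 2.1.2.2]

cons(e, cons(cons(a, cons(e, e)), cons(cons(a, e), cons(a, a))))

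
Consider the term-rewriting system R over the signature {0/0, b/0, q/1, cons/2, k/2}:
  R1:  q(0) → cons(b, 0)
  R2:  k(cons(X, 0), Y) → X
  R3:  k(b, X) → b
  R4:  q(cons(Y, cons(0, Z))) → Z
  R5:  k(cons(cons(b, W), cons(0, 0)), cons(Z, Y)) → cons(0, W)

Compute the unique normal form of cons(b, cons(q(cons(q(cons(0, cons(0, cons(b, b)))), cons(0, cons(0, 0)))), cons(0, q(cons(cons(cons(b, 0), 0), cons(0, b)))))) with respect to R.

1. cons(b, cons(q(cons(q(cons(0, cons(0, cons(b, b)))), cons(0, cons(0, 0)))), cons(0, q(cons(cons(cons(b, 0), 0), cons(0, b))))))  →  cons(b, cons(cons(0, 0), cons(0, q(cons(cons(cons(b, 0), 0), cons(0, b))))))   [R4 at 2.1]
2. cons(b, cons(cons(0, 0), cons(0, q(cons(cons(cons(b, 0), 0), cons(0, b))))))  →  cons(b, cons(cons(0, 0), cons(0, b)))   [R4 at 2.2.2]

cons(b, cons(cons(0, 0), cons(0, b)))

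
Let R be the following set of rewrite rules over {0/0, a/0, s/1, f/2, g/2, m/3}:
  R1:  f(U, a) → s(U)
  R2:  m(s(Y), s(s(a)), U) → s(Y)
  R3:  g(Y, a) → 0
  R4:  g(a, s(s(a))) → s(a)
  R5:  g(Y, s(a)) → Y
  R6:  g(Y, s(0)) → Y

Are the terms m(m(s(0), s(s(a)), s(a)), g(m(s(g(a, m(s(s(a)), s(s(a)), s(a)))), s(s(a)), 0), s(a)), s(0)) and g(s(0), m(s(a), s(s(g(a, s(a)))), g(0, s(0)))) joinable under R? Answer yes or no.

yes — NF(t₁) = s(0), NF(t₂) = s(0)

Reduce t₁ = m(m(s(0), s(s(a)), s(a)), g(m(s(g(a, m(s(s(a)), s(s(a)), s(a)))), s(s(a)), 0), s(a)), s(0)):
1. m(m(s(0), s(s(a)), s(a)), g(m(s(g(a, m(s(s(a)), s(s(a)), s(a)))), s(s(a)), 0), s(a)), s(0))  →  m(s(0), g(m(s(g(a, m(s(s(a)), s(s(a)), s(a)))), s(s(a)), 0), s(a)), s(0))   [R2 at 1]
2. m(s(0), g(m(s(g(a, m(s(s(a)), s(s(a)), s(a)))), s(s(a)), 0), s(a)), s(0))  →  m(s(0), m(s(g(a, m(s(s(a)), s(s(a)), s(a)))), s(s(a)), 0), s(0))   [R5 at 2]
3. m(s(0), m(s(g(a, m(s(s(a)), s(s(a)), s(a)))), s(s(a)), 0), s(0))  →  m(s(0), s(g(a, m(s(s(a)), s(s(a)), s(a)))), s(0))   [R2 at 2]
4. m(s(0), s(g(a, m(s(s(a)), s(s(a)), s(a)))), s(0))  →  m(s(0), s(g(a, s(s(a)))), s(0))   [R2 at 2.1.2]
5. m(s(0), s(g(a, s(s(a)))), s(0))  →  m(s(0), s(s(a)), s(0))   [R4 at 2.1]
6. m(s(0), s(s(a)), s(0))  →  s(0)   [R2 at ε]

Reduce t₂ = g(s(0), m(s(a), s(s(g(a, s(a)))), g(0, s(0)))):
1. g(s(0), m(s(a), s(s(g(a, s(a)))), g(0, s(0))))  →  g(s(0), m(s(a), s(s(a)), g(0, s(0))))   [R5 at 2.2.1.1]
2. g(s(0), m(s(a), s(s(a)), g(0, s(0))))  →  g(s(0), s(a))   [R2 at 2]
3. g(s(0), s(a))  →  s(0)   [R5 at ε]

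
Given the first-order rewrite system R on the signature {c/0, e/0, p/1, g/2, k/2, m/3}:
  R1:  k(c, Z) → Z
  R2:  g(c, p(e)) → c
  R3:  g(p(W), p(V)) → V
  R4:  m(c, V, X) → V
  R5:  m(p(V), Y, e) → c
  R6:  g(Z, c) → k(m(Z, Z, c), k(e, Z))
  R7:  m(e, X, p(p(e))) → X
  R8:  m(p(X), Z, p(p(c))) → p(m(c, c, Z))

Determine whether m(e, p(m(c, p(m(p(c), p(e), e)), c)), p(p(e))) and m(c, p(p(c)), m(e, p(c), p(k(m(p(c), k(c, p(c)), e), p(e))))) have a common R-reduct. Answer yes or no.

yes — NF(t₁) = p(p(c)), NF(t₂) = p(p(c))

Reduce t₁ = m(e, p(m(c, p(m(p(c), p(e), e)), c)), p(p(e))):
1. m(e, p(m(c, p(m(p(c), p(e), e)), c)), p(p(e)))  →  p(m(c, p(m(p(c), p(e), e)), c))   [R7 at ε]
2. p(m(c, p(m(p(c), p(e), e)), c))  →  p(p(m(p(c), p(e), e)))   [R4 at 1]
3. p(p(m(p(c), p(e), e)))  →  p(p(c))   [R5 at 1.1]

Reduce t₂ = m(c, p(p(c)), m(e, p(c), p(k(m(p(c), k(c, p(c)), e), p(e))))):
1. m(c, p(p(c)), m(e, p(c), p(k(m(p(c), k(c, p(c)), e), p(e)))))  →  p(p(c))   [R4 at ε]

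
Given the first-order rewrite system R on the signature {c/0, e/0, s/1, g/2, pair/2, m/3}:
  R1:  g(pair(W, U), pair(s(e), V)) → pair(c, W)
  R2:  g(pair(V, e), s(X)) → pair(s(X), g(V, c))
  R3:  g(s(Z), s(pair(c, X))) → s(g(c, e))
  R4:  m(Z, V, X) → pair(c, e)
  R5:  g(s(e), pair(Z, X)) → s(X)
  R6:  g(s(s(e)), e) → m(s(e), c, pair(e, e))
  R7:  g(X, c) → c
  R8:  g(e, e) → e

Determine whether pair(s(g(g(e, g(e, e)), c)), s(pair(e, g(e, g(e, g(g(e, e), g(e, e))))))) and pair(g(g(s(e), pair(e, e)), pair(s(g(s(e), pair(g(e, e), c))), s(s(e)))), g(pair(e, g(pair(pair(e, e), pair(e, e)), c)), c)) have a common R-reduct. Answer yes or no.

Reduce t₁ = pair(s(g(g(e, g(e, e)), c)), s(pair(e, g(e, g(e, g(g(e, e), g(e, e))))))):
1. pair(s(g(g(e, g(e, e)), c)), s(pair(e, g(e, g(e, g(g(e, e), g(e, e)))))))  →  pair(s(c), s(pair(e, g(e, g(e, g(g(e, e), g(e, e)))))))   [R7 at 1.1]
2. pair(s(c), s(pair(e, g(e, g(e, g(g(e, e), g(e, e)))))))  →  pair(s(c), s(pair(e, g(e, g(e, g(e, g(e, e)))))))   [R8 at 2.1.2.2.2.1]
3. pair(s(c), s(pair(e, g(e, g(e, g(e, g(e, e)))))))  →  pair(s(c), s(pair(e, g(e, g(e, g(e, e))))))   [R8 at 2.1.2.2.2.2]
4. pair(s(c), s(pair(e, g(e, g(e, g(e, e))))))  →  pair(s(c), s(pair(e, g(e, g(e, e)))))   [R8 at 2.1.2.2.2]
5. pair(s(c), s(pair(e, g(e, g(e, e)))))  →  pair(s(c), s(pair(e, g(e, e))))   [R8 at 2.1.2.2]
6. pair(s(c), s(pair(e, g(e, e))))  →  pair(s(c), s(pair(e, e)))   [R8 at 2.1.2]

Reduce t₂ = pair(g(g(s(e), pair(e, e)), pair(s(g(s(e), pair(g(e, e), c))), s(s(e)))), g(pair(e, g(pair(pair(e, e), pair(e, e)), c)), c)):
1. pair(g(g(s(e), pair(e, e)), pair(s(g(s(e), pair(g(e, e), c))), s(s(e)))), g(pair(e, g(pair(pair(e, e), pair(e, e)), c)), c))  →  pair(g(s(e), pair(s(g(s(e), pair(g(e, e), c))), s(s(e)))), g(pair(e, g(pair(pair(e, e), pair(e, e)), c)), c))   [R5 at 1.1]
2. pair(g(s(e), pair(s(g(s(e), pair(g(e, e), c))), s(s(e)))), g(pair(e, g(pair(pair(e, e), pair(e, e)), c)), c))  →  pair(s(s(s(e))), g(pair(e, g(pair(pair(e, e), pair(e, e)), c)), c))   [R5 at 1]
3. pair(s(s(s(e))), g(pair(e, g(pair(pair(e, e), pair(e, e)), c)), c))  →  pair(s(s(s(e))), c)   [R7 at 2]

no — NF(t₁) = pair(s(c), s(pair(e, e))), NF(t₂) = pair(s(s(s(e))), c)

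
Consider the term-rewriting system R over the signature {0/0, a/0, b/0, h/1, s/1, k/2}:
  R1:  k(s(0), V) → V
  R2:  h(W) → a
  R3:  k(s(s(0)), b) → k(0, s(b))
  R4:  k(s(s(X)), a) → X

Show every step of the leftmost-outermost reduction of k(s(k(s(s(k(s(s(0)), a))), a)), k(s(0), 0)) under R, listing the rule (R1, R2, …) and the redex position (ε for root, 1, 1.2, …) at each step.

1. k(s(k(s(s(k(s(s(0)), a))), a)), k(s(0), 0))  →  k(s(k(s(s(0)), a)), k(s(0), 0))   [R4 at 1.1]
2. k(s(k(s(s(0)), a)), k(s(0), 0))  →  k(s(0), k(s(0), 0))   [R4 at 1.1]
3. k(s(0), k(s(0), 0))  →  k(s(0), 0)   [R1 at ε]
4. k(s(0), 0)  →  0   [R1 at ε]

0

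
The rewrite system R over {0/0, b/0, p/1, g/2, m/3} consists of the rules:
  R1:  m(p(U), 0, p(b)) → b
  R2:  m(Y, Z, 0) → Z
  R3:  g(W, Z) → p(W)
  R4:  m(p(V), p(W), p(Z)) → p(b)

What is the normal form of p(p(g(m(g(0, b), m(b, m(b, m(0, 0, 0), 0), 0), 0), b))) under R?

1. p(p(g(m(g(0, b), m(b, m(b, m(0, 0, 0), 0), 0), 0), b)))  →  p(p(p(m(g(0, b), m(b, m(b, m(0, 0, 0), 0), 0), 0))))   [R3 at 1.1]
2. p(p(p(m(g(0, b), m(b, m(b, m(0, 0, 0), 0), 0), 0))))  →  p(p(p(m(b, m(b, m(0, 0, 0), 0), 0))))   [R2 at 1.1.1]
3. p(p(p(m(b, m(b, m(0, 0, 0), 0), 0))))  →  p(p(p(m(b, m(0, 0, 0), 0))))   [R2 at 1.1.1]
4. p(p(p(m(b, m(0, 0, 0), 0))))  →  p(p(p(m(0, 0, 0))))   [R2 at 1.1.1]
5. p(p(p(m(0, 0, 0))))  →  p(p(p(0)))   [R2 at 1.1.1]

p(p(p(0)))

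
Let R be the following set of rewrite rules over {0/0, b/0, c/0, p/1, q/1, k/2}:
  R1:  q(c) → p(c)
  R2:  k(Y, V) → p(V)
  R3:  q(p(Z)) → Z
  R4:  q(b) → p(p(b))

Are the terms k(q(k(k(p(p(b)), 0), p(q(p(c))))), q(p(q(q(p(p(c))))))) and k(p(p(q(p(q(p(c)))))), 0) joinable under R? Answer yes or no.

no — NF(t₁) = p(c), NF(t₂) = p(0)

Reduce t₁ = k(q(k(k(p(p(b)), 0), p(q(p(c))))), q(p(q(q(p(p(c))))))):
1. k(q(k(k(p(p(b)), 0), p(q(p(c))))), q(p(q(q(p(p(c)))))))  →  p(q(p(q(q(p(p(c)))))))   [R2 at ε]
2. p(q(p(q(q(p(p(c)))))))  →  p(q(q(p(p(c)))))   [R3 at 1]
3. p(q(q(p(p(c)))))  →  p(q(p(c)))   [R3 at 1.1]
4. p(q(p(c)))  →  p(c)   [R3 at 1]

Reduce t₂ = k(p(p(q(p(q(p(c)))))), 0):
1. k(p(p(q(p(q(p(c)))))), 0)  →  p(0)   [R2 at ε]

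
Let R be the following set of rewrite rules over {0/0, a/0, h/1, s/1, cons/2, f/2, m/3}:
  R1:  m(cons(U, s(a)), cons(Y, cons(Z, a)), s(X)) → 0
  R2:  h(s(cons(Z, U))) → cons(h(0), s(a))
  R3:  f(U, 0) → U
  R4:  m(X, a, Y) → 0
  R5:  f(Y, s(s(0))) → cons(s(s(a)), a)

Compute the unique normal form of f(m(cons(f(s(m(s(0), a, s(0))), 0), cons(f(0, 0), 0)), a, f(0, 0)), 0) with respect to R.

0

1. f(m(cons(f(s(m(s(0), a, s(0))), 0), cons(f(0, 0), 0)), a, f(0, 0)), 0)  →  m(cons(f(s(m(s(0), a, s(0))), 0), cons(f(0, 0), 0)), a, f(0, 0))   [R3 at ε]
2. m(cons(f(s(m(s(0), a, s(0))), 0), cons(f(0, 0), 0)), a, f(0, 0))  →  0   [R4 at ε]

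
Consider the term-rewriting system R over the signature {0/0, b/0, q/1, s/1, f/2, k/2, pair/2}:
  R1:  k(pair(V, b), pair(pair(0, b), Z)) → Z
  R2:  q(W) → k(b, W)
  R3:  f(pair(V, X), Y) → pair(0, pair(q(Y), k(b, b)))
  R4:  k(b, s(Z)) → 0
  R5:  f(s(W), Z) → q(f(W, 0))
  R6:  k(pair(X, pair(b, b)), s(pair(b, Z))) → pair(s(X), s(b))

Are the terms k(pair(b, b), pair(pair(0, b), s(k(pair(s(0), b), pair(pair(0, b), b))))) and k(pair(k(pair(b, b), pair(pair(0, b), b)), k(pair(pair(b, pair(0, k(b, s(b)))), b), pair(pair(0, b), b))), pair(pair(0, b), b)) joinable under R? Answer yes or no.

no — NF(t₁) = s(b), NF(t₂) = b

Reduce t₁ = k(pair(b, b), pair(pair(0, b), s(k(pair(s(0), b), pair(pair(0, b), b))))):
1. k(pair(b, b), pair(pair(0, b), s(k(pair(s(0), b), pair(pair(0, b), b)))))  →  s(k(pair(s(0), b), pair(pair(0, b), b)))   [R1 at ε]
2. s(k(pair(s(0), b), pair(pair(0, b), b)))  →  s(b)   [R1 at 1]

Reduce t₂ = k(pair(k(pair(b, b), pair(pair(0, b), b)), k(pair(pair(b, pair(0, k(b, s(b)))), b), pair(pair(0, b), b))), pair(pair(0, b), b)):
1. k(pair(k(pair(b, b), pair(pair(0, b), b)), k(pair(pair(b, pair(0, k(b, s(b)))), b), pair(pair(0, b), b))), pair(pair(0, b), b))  →  k(pair(b, k(pair(pair(b, pair(0, k(b, s(b)))), b), pair(pair(0, b), b))), pair(pair(0, b), b))   [R1 at 1.1]
2. k(pair(b, k(pair(pair(b, pair(0, k(b, s(b)))), b), pair(pair(0, b), b))), pair(pair(0, b), b))  →  k(pair(b, b), pair(pair(0, b), b))   [R1 at 1.2]
3. k(pair(b, b), pair(pair(0, b), b))  →  b   [R1 at ε]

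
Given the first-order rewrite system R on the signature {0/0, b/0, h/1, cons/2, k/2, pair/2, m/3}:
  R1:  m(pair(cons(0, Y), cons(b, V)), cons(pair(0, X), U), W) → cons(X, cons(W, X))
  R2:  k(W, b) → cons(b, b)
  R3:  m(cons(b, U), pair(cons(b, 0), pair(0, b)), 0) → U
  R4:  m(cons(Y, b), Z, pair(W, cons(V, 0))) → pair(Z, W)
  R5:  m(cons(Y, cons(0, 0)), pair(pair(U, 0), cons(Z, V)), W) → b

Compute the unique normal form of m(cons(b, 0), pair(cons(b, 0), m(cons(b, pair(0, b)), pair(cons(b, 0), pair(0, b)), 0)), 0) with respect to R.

1. m(cons(b, 0), pair(cons(b, 0), m(cons(b, pair(0, b)), pair(cons(b, 0), pair(0, b)), 0)), 0)  →  m(cons(b, 0), pair(cons(b, 0), pair(0, b)), 0)   [R3 at 2.2]
2. m(cons(b, 0), pair(cons(b, 0), pair(0, b)), 0)  →  0   [R3 at ε]

0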